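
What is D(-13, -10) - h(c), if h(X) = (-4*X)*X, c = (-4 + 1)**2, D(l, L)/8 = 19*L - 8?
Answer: -1260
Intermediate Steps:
D(l, L) = -64 + 152*L (D(l, L) = 8*(19*L - 8) = 8*(-8 + 19*L) = -64 + 152*L)
c = 9 (c = (-3)**2 = 9)
h(X) = -4*X**2
D(-13, -10) - h(c) = (-64 + 152*(-10)) - (-4)*9**2 = (-64 - 1520) - (-4)*81 = -1584 - 1*(-324) = -1584 + 324 = -1260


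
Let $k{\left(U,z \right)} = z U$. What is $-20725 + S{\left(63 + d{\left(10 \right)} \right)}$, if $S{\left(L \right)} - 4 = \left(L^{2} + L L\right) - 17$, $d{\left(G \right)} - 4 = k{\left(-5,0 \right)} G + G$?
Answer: $-8880$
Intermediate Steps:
$k{\left(U,z \right)} = U z$
$d{\left(G \right)} = 4 + G$ ($d{\left(G \right)} = 4 + \left(\left(-5\right) 0 G + G\right) = 4 + \left(0 G + G\right) = 4 + \left(0 + G\right) = 4 + G$)
$S{\left(L \right)} = -13 + 2 L^{2}$ ($S{\left(L \right)} = 4 - \left(17 - L^{2} - L L\right) = 4 + \left(\left(L^{2} + L^{2}\right) - 17\right) = 4 + \left(2 L^{2} - 17\right) = 4 + \left(-17 + 2 L^{2}\right) = -13 + 2 L^{2}$)
$-20725 + S{\left(63 + d{\left(10 \right)} \right)} = -20725 - \left(13 - 2 \left(63 + \left(4 + 10\right)\right)^{2}\right) = -20725 - \left(13 - 2 \left(63 + 14\right)^{2}\right) = -20725 - \left(13 - 2 \cdot 77^{2}\right) = -20725 + \left(-13 + 2 \cdot 5929\right) = -20725 + \left(-13 + 11858\right) = -20725 + 11845 = -8880$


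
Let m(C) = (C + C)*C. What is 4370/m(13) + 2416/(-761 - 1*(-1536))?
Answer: 2101679/130975 ≈ 16.046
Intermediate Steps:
m(C) = 2*C² (m(C) = (2*C)*C = 2*C²)
4370/m(13) + 2416/(-761 - 1*(-1536)) = 4370/((2*13²)) + 2416/(-761 - 1*(-1536)) = 4370/((2*169)) + 2416/(-761 + 1536) = 4370/338 + 2416/775 = 4370*(1/338) + 2416*(1/775) = 2185/169 + 2416/775 = 2101679/130975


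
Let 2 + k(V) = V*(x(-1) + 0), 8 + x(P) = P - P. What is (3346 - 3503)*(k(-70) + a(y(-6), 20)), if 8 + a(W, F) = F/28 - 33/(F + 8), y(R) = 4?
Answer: -2415759/28 ≈ -86277.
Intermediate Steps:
x(P) = -8 (x(P) = -8 + (P - P) = -8 + 0 = -8)
a(W, F) = -8 - 33/(8 + F) + F/28 (a(W, F) = -8 + (F/28 - 33/(F + 8)) = -8 + (F*(1/28) - 33/(8 + F)) = -8 + (F/28 - 33/(8 + F)) = -8 + (-33/(8 + F) + F/28) = -8 - 33/(8 + F) + F/28)
k(V) = -2 - 8*V (k(V) = -2 + V*(-8 + 0) = -2 + V*(-8) = -2 - 8*V)
(3346 - 3503)*(k(-70) + a(y(-6), 20)) = (3346 - 3503)*((-2 - 8*(-70)) + (-2716 + 20² - 216*20)/(28*(8 + 20))) = -157*((-2 + 560) + (1/28)*(-2716 + 400 - 4320)/28) = -157*(558 + (1/28)*(1/28)*(-6636)) = -157*(558 - 237/28) = -157*15387/28 = -2415759/28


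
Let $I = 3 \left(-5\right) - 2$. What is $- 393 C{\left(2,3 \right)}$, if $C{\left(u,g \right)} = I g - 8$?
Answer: $23187$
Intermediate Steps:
$I = -17$ ($I = -15 - 2 = -17$)
$C{\left(u,g \right)} = -8 - 17 g$ ($C{\left(u,g \right)} = - 17 g - 8 = -8 - 17 g$)
$- 393 C{\left(2,3 \right)} = - 393 \left(-8 - 51\right) = \left(-393\right) \left(-59\right) = 23187$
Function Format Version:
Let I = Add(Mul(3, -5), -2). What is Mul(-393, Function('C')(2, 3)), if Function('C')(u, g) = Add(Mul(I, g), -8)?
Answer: 23187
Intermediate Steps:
I = -17 (I = Add(-15, -2) = -17)
Function('C')(u, g) = Add(-8, Mul(-17, g)) (Function('C')(u, g) = Add(Mul(-17, g), -8) = Add(-8, Mul(-17, g)))
Mul(-393, Function('C')(2, 3)) = Mul(-393, Add(-8, Mul(-17, 3))) = Mul(-393, Add(-8, -51)) = Mul(-393, -59) = 23187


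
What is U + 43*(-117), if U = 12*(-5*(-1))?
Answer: -4971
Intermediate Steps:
U = 60 (U = 12*5 = 60)
U + 43*(-117) = 60 + 43*(-117) = 60 - 5031 = -4971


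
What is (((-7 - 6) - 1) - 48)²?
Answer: 3844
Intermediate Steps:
(((-7 - 6) - 1) - 48)² = ((-13 - 1) - 48)² = (-14 - 48)² = (-62)² = 3844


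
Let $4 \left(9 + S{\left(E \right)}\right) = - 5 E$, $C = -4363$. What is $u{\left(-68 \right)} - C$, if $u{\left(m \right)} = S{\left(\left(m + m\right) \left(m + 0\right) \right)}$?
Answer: $-7206$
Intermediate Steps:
$S{\left(E \right)} = -9 - \frac{5 E}{4}$ ($S{\left(E \right)} = -9 + \frac{\left(-5\right) E}{4} = -9 - \frac{5 E}{4}$)
$u{\left(m \right)} = -9 - \frac{5 m^{2}}{2}$ ($u{\left(m \right)} = -9 - \frac{5 \left(m + m\right) \left(m + 0\right)}{4} = -9 - \frac{5 \cdot 2 m m}{4} = -9 - \frac{5 \cdot 2 m^{2}}{4} = -9 - \frac{5 m^{2}}{2}$)
$u{\left(-68 \right)} - C = \left(-9 - \frac{5 \left(-68\right)^{2}}{2}\right) - -4363 = \left(-9 - 11560\right) + 4363 = -11569 + 4363 = -7206$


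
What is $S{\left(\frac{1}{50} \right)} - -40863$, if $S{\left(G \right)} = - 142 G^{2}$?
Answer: $\frac{51078679}{1250} \approx 40863.0$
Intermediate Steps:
$S{\left(\frac{1}{50} \right)} - -40863 = - 142 \left(\frac{1}{50}\right)^{2} - -40863 = - \frac{142}{2500} + 40863 = \left(-142\right) \frac{1}{2500} + 40863 = - \frac{71}{1250} + 40863 = \frac{51078679}{1250}$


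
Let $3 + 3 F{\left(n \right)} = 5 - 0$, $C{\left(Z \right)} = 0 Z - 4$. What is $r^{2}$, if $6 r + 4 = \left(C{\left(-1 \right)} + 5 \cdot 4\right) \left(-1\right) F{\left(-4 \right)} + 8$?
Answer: $\frac{100}{81} \approx 1.2346$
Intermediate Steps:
$C{\left(Z \right)} = -4$ ($C{\left(Z \right)} = 0 - 4 = -4$)
$F{\left(n \right)} = \frac{2}{3}$ ($F{\left(n \right)} = -1 + \frac{5 - 0}{3} = -1 + \frac{5 + 0}{3} = -1 + \frac{1}{3} \cdot 5 = -1 + \frac{5}{3} = \frac{2}{3}$)
$r = - \frac{10}{9}$ ($r = - \frac{2}{3} + \frac{\left(-4 + 5 \cdot 4\right) \left(-1\right) \frac{2}{3} + 8}{6} = - \frac{2}{3} + \frac{\left(-4 + 20\right) \left(-1\right) \frac{2}{3} + 8}{6} = - \frac{2}{3} + \frac{16 \left(-1\right) \frac{2}{3} + 8}{6} = - \frac{2}{3} + \frac{\left(-16\right) \frac{2}{3} + 8}{6} = - \frac{2}{3} + \frac{- \frac{32}{3} + 8}{6} = - \frac{2}{3} + \frac{1}{6} \left(- \frac{8}{3}\right) = - \frac{2}{3} - \frac{4}{9} = - \frac{10}{9} \approx -1.1111$)
$r^{2} = \left(- \frac{10}{9}\right)^{2} = \frac{100}{81}$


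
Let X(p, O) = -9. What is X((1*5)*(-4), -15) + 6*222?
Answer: 1323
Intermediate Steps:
X((1*5)*(-4), -15) + 6*222 = -9 + 6*222 = -9 + 1332 = 1323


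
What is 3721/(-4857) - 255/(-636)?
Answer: -376007/1029684 ≈ -0.36517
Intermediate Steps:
3721/(-4857) - 255/(-636) = 3721*(-1/4857) - 255*(-1/636) = -3721/4857 + 85/212 = -376007/1029684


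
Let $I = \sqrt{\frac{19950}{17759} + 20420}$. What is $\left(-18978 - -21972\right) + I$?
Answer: $2994 + \frac{\sqrt{131437885430}}{2537} \approx 3136.9$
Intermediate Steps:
$I = \frac{\sqrt{131437885430}}{2537}$ ($I = \sqrt{19950 \cdot \frac{1}{17759} + 20420} = \sqrt{\frac{2850}{2537} + 20420} = \sqrt{\frac{51808390}{2537}} = \frac{\sqrt{131437885430}}{2537} \approx 142.9$)
$\left(-18978 - -21972\right) + I = \left(-18978 - -21972\right) + \frac{\sqrt{131437885430}}{2537} = \left(-18978 + 21972\right) + \frac{\sqrt{131437885430}}{2537} = 2994 + \frac{\sqrt{131437885430}}{2537}$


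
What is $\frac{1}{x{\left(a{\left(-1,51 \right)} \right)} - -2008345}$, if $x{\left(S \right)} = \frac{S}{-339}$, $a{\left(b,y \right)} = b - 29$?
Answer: $\frac{113}{226942995} \approx 4.9792 \cdot 10^{-7}$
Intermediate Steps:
$a{\left(b,y \right)} = -29 + b$
$x{\left(S \right)} = - \frac{S}{339}$ ($x{\left(S \right)} = S \left(- \frac{1}{339}\right) = - \frac{S}{339}$)
$\frac{1}{x{\left(a{\left(-1,51 \right)} \right)} - -2008345} = \frac{1}{- \frac{-29 - 1}{339} - -2008345} = \frac{1}{\left(- \frac{1}{339}\right) \left(-30\right) + 2008345} = \frac{1}{\frac{10}{113} + 2008345} = \frac{1}{\frac{226942995}{113}} = \frac{113}{226942995}$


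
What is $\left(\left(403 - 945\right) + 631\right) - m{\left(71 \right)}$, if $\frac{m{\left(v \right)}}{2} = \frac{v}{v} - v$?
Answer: $229$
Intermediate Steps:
$m{\left(v \right)} = 2 - 2 v$ ($m{\left(v \right)} = 2 \left(\frac{v}{v} - v\right) = 2 \left(1 - v\right) = 2 - 2 v$)
$\left(\left(403 - 945\right) + 631\right) - m{\left(71 \right)} = \left(\left(403 - 945\right) + 631\right) - \left(2 - 142\right) = \left(-542 + 631\right) - \left(2 - 142\right) = 89 - -140 = 89 + 140 = 229$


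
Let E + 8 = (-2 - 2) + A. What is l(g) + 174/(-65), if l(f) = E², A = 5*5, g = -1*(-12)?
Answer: 10811/65 ≈ 166.32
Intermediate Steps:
g = 12
A = 25
E = 13 (E = -8 + ((-2 - 2) + 25) = -8 + (-4 + 25) = -8 + 21 = 13)
l(f) = 169 (l(f) = 13² = 169)
l(g) + 174/(-65) = 169 + 174/(-65) = 169 + 174*(-1/65) = 169 - 174/65 = 10811/65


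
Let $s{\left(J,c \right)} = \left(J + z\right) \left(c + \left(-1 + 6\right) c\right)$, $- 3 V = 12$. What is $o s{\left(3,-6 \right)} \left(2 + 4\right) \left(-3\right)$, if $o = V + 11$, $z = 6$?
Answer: $40824$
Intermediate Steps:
$V = -4$ ($V = \left(- \frac{1}{3}\right) 12 = -4$)
$s{\left(J,c \right)} = 6 c \left(6 + J\right)$ ($s{\left(J,c \right)} = \left(J + 6\right) \left(c + \left(-1 + 6\right) c\right) = \left(6 + J\right) \left(c + 5 c\right) = \left(6 + J\right) 6 c = 6 c \left(6 + J\right)$)
$o = 7$ ($o = -4 + 11 = 7$)
$o s{\left(3,-6 \right)} \left(2 + 4\right) \left(-3\right) = 7 \cdot 6 \left(-6\right) \left(6 + 3\right) \left(2 + 4\right) \left(-3\right) = 7 \cdot 6 \left(-6\right) 9 \cdot 6 \left(-3\right) = 7 \left(-324\right) \left(-18\right) = \left(-2268\right) \left(-18\right) = 40824$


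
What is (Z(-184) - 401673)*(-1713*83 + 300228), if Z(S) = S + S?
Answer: -63542178009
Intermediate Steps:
Z(S) = 2*S
(Z(-184) - 401673)*(-1713*83 + 300228) = (2*(-184) - 401673)*(-1713*83 + 300228) = (-368 - 401673)*(-142179 + 300228) = -402041*158049 = -63542178009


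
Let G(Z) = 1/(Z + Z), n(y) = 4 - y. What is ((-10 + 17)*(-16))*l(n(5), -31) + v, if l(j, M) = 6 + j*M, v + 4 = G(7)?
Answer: -58071/14 ≈ -4147.9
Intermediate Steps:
G(Z) = 1/(2*Z)
v = -55/14 (v = -4 + (½)/7 = -4 + (½)*(⅐) = -4 + 1/14 = -55/14 ≈ -3.9286)
l(j, M) = 6 + M*j
((-10 + 17)*(-16))*l(n(5), -31) + v = ((-10 + 17)*(-16))*(6 - 31*(4 - 1*5)) - 55/14 = (7*(-16))*(6 - 31*(4 - 5)) - 55/14 = -112*(6 - 31*(-1)) - 55/14 = -112*(6 + 31) - 55/14 = -112*37 - 55/14 = -4144 - 55/14 = -58071/14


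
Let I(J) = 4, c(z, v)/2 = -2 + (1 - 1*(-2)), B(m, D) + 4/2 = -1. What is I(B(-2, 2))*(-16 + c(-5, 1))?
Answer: -56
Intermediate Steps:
B(m, D) = -3 (B(m, D) = -2 - 1 = -3)
c(z, v) = 2 (c(z, v) = 2*(-2 + (1 - 1*(-2))) = 2*(-2 + (1 + 2)) = 2*(-2 + 3) = 2*1 = 2)
I(B(-2, 2))*(-16 + c(-5, 1)) = 4*(-16 + 2) = 4*(-14) = -56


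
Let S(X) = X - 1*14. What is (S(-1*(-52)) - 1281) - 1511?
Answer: -2754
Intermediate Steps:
S(X) = -14 + X (S(X) = X - 14 = -14 + X)
(S(-1*(-52)) - 1281) - 1511 = ((-14 - 1*(-52)) - 1281) - 1511 = ((-14 + 52) - 1281) - 1511 = (38 - 1281) - 1511 = -1243 - 1511 = -2754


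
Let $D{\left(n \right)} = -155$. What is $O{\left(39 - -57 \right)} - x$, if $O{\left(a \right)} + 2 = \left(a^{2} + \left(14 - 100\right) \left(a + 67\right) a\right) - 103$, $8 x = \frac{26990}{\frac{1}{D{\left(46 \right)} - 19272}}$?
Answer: $\frac{256820897}{4} \approx 6.4205 \cdot 10^{7}$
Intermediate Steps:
$x = - \frac{262167365}{4}$ ($x = \frac{26990 \frac{1}{\frac{1}{-155 - 19272}}}{8} = \frac{26990 \frac{1}{\frac{1}{-19427}}}{8} = \frac{26990 \frac{1}{- \frac{1}{19427}}}{8} = \frac{26990 \left(-19427\right)}{8} = \frac{1}{8} \left(-524334730\right) = - \frac{262167365}{4} \approx -6.5542 \cdot 10^{7}$)
$O{\left(a \right)} = -105 + a^{2} + a \left(-5762 - 86 a\right)$ ($O{\left(a \right)} = -2 - \left(103 - a^{2} - \left(14 - 100\right) \left(a + 67\right) a\right) = -2 - \left(103 - a^{2} - - 86 \left(67 + a\right) a\right) = -2 - \left(103 - a^{2} - \left(-5762 - 86 a\right) a\right) = -2 - \left(103 - a^{2} - a \left(-5762 - 86 a\right)\right) = -2 + \left(-103 + a^{2} + a \left(-5762 - 86 a\right)\right) = -105 + a^{2} + a \left(-5762 - 86 a\right)$)
$O{\left(39 - -57 \right)} - x = \left(-105 - 5762 \left(39 - -57\right) - 85 \left(39 - -57\right)^{2}\right) - - \frac{262167365}{4} = \left(-105 - 5762 \left(39 + 57\right) - 85 \left(39 + 57\right)^{2}\right) + \frac{262167365}{4} = \left(-105 - 553152 - 85 \cdot 96^{2}\right) + \frac{262167365}{4} = \left(-105 - 553152 - 783360\right) + \frac{262167365}{4} = -1336617 + \frac{262167365}{4} = \frac{256820897}{4}$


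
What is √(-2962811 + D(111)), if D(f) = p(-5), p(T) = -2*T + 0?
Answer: I*√2962801 ≈ 1721.3*I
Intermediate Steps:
p(T) = -2*T
D(f) = 10 (D(f) = -2*(-5) = 10)
√(-2962811 + D(111)) = √(-2962811 + 10) = √(-2962801) = I*√2962801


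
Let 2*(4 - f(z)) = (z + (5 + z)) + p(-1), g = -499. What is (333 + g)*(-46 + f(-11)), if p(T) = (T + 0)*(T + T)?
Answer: 5727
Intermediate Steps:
p(T) = 2*T**2 (p(T) = T*(2*T) = 2*T**2)
f(z) = 1/2 - z (f(z) = 4 - ((z + (5 + z)) + 2*(-1)**2)/2 = 4 - ((5 + 2*z) + 2*1)/2 = 4 - ((5 + 2*z) + 2)/2 = 4 - (7 + 2*z)/2 = 4 + (-7/2 - z) = 1/2 - z)
(333 + g)*(-46 + f(-11)) = (333 - 499)*(-46 + (1/2 - 1*(-11))) = -166*(-46 + (1/2 + 11)) = -166*(-46 + 23/2) = -166*(-69/2) = 5727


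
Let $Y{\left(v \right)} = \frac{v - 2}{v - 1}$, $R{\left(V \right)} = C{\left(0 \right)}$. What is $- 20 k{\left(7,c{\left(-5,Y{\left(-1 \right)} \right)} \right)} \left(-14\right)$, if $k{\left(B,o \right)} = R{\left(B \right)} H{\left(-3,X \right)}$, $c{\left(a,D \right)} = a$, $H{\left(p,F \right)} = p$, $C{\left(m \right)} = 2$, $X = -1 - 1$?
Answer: $-1680$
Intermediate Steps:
$X = -2$
$R{\left(V \right)} = 2$
$Y{\left(v \right)} = \frac{-2 + v}{-1 + v}$
$k{\left(B,o \right)} = -6$ ($k{\left(B,o \right)} = 2 \left(-3\right) = -6$)
$- 20 k{\left(7,c{\left(-5,Y{\left(-1 \right)} \right)} \right)} \left(-14\right) = \left(-20\right) \left(-6\right) \left(-14\right) = 120 \left(-14\right) = -1680$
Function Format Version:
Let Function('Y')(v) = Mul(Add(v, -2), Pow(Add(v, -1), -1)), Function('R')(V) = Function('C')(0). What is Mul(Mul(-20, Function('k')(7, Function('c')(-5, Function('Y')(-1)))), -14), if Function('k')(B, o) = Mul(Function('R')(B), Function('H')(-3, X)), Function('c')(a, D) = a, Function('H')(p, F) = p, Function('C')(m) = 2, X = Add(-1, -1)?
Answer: -1680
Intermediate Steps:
X = -2
Function('R')(V) = 2
Function('Y')(v) = Mul(Pow(Add(-1, v), -1), Add(-2, v)) (Function('Y')(v) = Mul(Add(-2, v), Pow(Add(-1, v), -1)) = Mul(Pow(Add(-1, v), -1), Add(-2, v)))
Function('k')(B, o) = -6 (Function('k')(B, o) = Mul(2, -3) = -6)
Mul(Mul(-20, Function('k')(7, Function('c')(-5, Function('Y')(-1)))), -14) = Mul(Mul(-20, -6), -14) = Mul(120, -14) = -1680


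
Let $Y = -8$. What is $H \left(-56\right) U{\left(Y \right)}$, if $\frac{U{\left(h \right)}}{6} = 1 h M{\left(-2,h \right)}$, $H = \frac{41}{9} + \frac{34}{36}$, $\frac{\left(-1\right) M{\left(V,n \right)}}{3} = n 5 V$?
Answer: $-3548160$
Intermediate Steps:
$M{\left(V,n \right)} = - 15 V n$ ($M{\left(V,n \right)} = - 3 n 5 V = - 3 \cdot 5 n V = - 3 \cdot 5 V n = - 15 V n$)
$H = \frac{11}{2}$ ($H = 41 \cdot \frac{1}{9} + 34 \cdot \frac{1}{36} = \frac{41}{9} + \frac{17}{18} = \frac{11}{2} \approx 5.5$)
$U{\left(h \right)} = 180 h^{2}$ ($U{\left(h \right)} = 6 \cdot 1 h \left(\left(-15\right) \left(-2\right) h\right) = 6 h 30 h = 6 \cdot 30 h^{2} = 180 h^{2}$)
$H \left(-56\right) U{\left(Y \right)} = \frac{11}{2} \left(-56\right) 180 \left(-8\right)^{2} = - 308 \cdot 180 \cdot 64 = \left(-308\right) 11520 = -3548160$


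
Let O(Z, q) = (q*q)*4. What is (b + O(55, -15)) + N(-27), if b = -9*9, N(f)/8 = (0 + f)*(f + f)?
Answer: 12483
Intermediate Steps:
N(f) = 16*f² (N(f) = 8*((0 + f)*(f + f)) = 8*(f*(2*f)) = 8*(2*f²) = 16*f²)
O(Z, q) = 4*q² (O(Z, q) = q²*4 = 4*q²)
b = -81
(b + O(55, -15)) + N(-27) = (-81 + 4*(-15)²) + 16*(-27)² = (-81 + 4*225) + 16*729 = (-81 + 900) + 11664 = 819 + 11664 = 12483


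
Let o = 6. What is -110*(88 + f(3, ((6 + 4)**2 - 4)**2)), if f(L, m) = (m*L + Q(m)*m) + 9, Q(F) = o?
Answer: -9134510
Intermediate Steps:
Q(F) = 6
f(L, m) = 9 + 6*m + L*m (f(L, m) = (m*L + 6*m) + 9 = (L*m + 6*m) + 9 = (6*m + L*m) + 9 = 9 + 6*m + L*m)
-110*(88 + f(3, ((6 + 4)**2 - 4)**2)) = -110*(88 + (9 + 6*((6 + 4)**2 - 4)**2 + 3*((6 + 4)**2 - 4)**2)) = -110*(88 + (9 + 6*(10**2 - 4)**2 + 3*(10**2 - 4)**2)) = -110*(88 + (9 + 6*(100 - 4)**2 + 3*(100 - 4)**2)) = -110*(88 + (9 + 6*96**2 + 3*96**2)) = -110*(88 + (9 + 6*9216 + 3*9216)) = -110*(88 + (9 + 55296 + 27648)) = -110*(88 + 82953) = -110*83041 = -9134510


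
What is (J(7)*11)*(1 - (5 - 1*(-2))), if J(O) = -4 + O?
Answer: -198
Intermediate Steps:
(J(7)*11)*(1 - (5 - 1*(-2))) = ((-4 + 7)*11)*(1 - (5 - 1*(-2))) = (3*11)*(1 - (5 + 2)) = 33*(1 - 1*7) = 33*(1 - 7) = 33*(-6) = -198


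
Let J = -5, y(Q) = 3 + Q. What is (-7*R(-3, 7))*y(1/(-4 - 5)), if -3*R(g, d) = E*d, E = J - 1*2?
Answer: -8918/27 ≈ -330.30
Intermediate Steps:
E = -7 (E = -5 - 1*2 = -5 - 2 = -7)
R(g, d) = 7*d/3 (R(g, d) = -(-7)*d/3 = 7*d/3)
(-7*R(-3, 7))*y(1/(-4 - 5)) = (-49*7/3)*(3 + 1/(-4 - 5)) = (-7*49/3)*(3 + 1/(-9)) = -343*(3 - ⅑)/3 = -343/3*26/9 = -8918/27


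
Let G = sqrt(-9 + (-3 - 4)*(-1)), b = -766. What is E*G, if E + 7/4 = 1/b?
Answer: -2683*I*sqrt(2)/1532 ≈ -2.4767*I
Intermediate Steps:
G = I*sqrt(2) (G = sqrt(-9 - 7*(-1)) = sqrt(-9 + 7) = sqrt(-2) = I*sqrt(2) ≈ 1.4142*I)
E = -2683/1532 (E = -7/4 + 1/(-766) = -7/4 - 1/766 = -2683/1532 ≈ -1.7513)
E*G = -2683*I*sqrt(2)/1532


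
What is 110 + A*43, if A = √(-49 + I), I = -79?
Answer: 110 + 344*I*√2 ≈ 110.0 + 486.49*I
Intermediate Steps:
A = 8*I*√2 (A = √(-49 - 79) = √(-128) = 8*I*√2 ≈ 11.314*I)
110 + A*43 = 110 + (8*I*√2)*43 = 110 + 344*I*√2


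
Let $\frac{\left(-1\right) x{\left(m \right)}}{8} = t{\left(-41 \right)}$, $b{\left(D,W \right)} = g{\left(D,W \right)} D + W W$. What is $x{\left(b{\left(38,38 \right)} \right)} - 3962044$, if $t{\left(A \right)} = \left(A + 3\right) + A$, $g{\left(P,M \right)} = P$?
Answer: $-3961412$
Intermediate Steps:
$t{\left(A \right)} = 3 + 2 A$ ($t{\left(A \right)} = \left(3 + A\right) + A = 3 + 2 A$)
$b{\left(D,W \right)} = D^{2} + W^{2}$ ($b{\left(D,W \right)} = D D + W W = D^{2} + W^{2}$)
$x{\left(m \right)} = 632$ ($x{\left(m \right)} = - 8 \left(3 + 2 \left(-41\right)\right) = - 8 \left(3 - 82\right) = \left(-8\right) \left(-79\right) = 632$)
$x{\left(b{\left(38,38 \right)} \right)} - 3962044 = 632 - 3962044 = -3961412$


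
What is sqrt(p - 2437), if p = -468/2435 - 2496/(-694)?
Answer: I*sqrt(1737421942448545)/844945 ≈ 49.331*I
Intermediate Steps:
p = 2876484/844945 (p = -468*1/2435 - 2496*(-1/694) = -468/2435 + 1248/347 = 2876484/844945 ≈ 3.4043)
sqrt(p - 2437) = sqrt(2876484/844945 - 2437) = sqrt(-2056254481/844945) = I*sqrt(1737421942448545)/844945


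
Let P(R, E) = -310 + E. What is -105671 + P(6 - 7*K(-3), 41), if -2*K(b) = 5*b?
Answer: -105940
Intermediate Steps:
K(b) = -5*b/2
-105671 + P(6 - 7*K(-3), 41) = -105671 + (-310 + 41) = -105671 - 269 = -105940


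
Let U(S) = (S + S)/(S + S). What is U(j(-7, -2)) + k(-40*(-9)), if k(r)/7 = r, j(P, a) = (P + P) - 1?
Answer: 2521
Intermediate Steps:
j(P, a) = -1 + 2*P (j(P, a) = 2*P - 1 = -1 + 2*P)
k(r) = 7*r
U(S) = 1 (U(S) = (2*S)/((2*S)) = (2*S)*(1/(2*S)) = 1)
U(j(-7, -2)) + k(-40*(-9)) = 1 + 7*(-40*(-9)) = 1 + 7*360 = 1 + 2520 = 2521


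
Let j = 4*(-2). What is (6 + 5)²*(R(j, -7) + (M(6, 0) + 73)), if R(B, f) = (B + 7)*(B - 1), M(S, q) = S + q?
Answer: 10648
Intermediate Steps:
j = -8
R(B, f) = (-1 + B)*(7 + B) (R(B, f) = (7 + B)*(-1 + B) = (-1 + B)*(7 + B))
(6 + 5)²*(R(j, -7) + (M(6, 0) + 73)) = (6 + 5)²*((-7 + (-8)² + 6*(-8)) + ((6 + 0) + 73)) = 11²*((-7 + 64 - 48) + (6 + 73)) = 121*(9 + 79) = 121*88 = 10648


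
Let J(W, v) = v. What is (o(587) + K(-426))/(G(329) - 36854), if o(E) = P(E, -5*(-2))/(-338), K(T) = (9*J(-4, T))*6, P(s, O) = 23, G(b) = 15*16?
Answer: 7775375/12375532 ≈ 0.62829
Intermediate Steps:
G(b) = 240
K(T) = 54*T (K(T) = (9*T)*6 = 54*T)
o(E) = -23/338 (o(E) = 23/(-338) = 23*(-1/338) = -23/338)
(o(587) + K(-426))/(G(329) - 36854) = (-23/338 + 54*(-426))/(240 - 36854) = (-23/338 - 23004)/(-36614) = -7775375/338*(-1/36614) = 7775375/12375532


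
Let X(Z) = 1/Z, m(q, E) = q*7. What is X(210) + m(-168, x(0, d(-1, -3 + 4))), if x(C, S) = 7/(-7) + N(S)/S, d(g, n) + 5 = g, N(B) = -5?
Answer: -246959/210 ≈ -1176.0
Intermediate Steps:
d(g, n) = -5 + g
x(C, S) = -1 - 5/S (x(C, S) = 7/(-7) - 5/S = 7*(-⅐) - 5/S = -1 - 5/S)
m(q, E) = 7*q
X(210) + m(-168, x(0, d(-1, -3 + 4))) = 1/210 + 7*(-168) = 1/210 - 1176 = -246959/210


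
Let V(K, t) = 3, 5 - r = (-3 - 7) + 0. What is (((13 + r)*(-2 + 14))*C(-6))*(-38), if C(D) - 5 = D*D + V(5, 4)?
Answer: -561792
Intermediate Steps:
r = 15 (r = 5 - ((-3 - 7) + 0) = 5 - (-10 + 0) = 5 - 1*(-10) = 5 + 10 = 15)
C(D) = 8 + D² (C(D) = 5 + (D*D + 3) = 5 + (D² + 3) = 5 + (3 + D²) = 8 + D²)
(((13 + r)*(-2 + 14))*C(-6))*(-38) = (((13 + 15)*(-2 + 14))*(8 + (-6)²))*(-38) = ((28*12)*(8 + 36))*(-38) = (336*44)*(-38) = 14784*(-38) = -561792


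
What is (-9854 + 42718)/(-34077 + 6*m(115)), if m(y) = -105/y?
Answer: -755872/783897 ≈ -0.96425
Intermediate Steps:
(-9854 + 42718)/(-34077 + 6*m(115)) = (-9854 + 42718)/(-34077 + 6*(-105/115)) = 32864/(-34077 + 6*(-105*1/115)) = 32864/(-34077 + 6*(-21/23)) = 32864/(-34077 - 126/23) = 32864/(-783897/23) = 32864*(-23/783897) = -755872/783897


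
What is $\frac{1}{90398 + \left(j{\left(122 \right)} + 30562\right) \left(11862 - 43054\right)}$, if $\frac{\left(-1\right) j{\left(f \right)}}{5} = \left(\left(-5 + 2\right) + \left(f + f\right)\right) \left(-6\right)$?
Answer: $- \frac{1}{1178717666} \approx -8.4838 \cdot 10^{-10}$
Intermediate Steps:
$j{\left(f \right)} = -90 + 60 f$ ($j{\left(f \right)} = - 5 \left(\left(-5 + 2\right) + \left(f + f\right)\right) \left(-6\right) = - 5 \left(-3 + 2 f\right) \left(-6\right) = - 5 \left(18 - 12 f\right) = -90 + 60 f$)
$\frac{1}{90398 + \left(j{\left(122 \right)} + 30562\right) \left(11862 - 43054\right)} = \frac{1}{90398 + \left(\left(-90 + 60 \cdot 122\right) + 30562\right) \left(11862 - 43054\right)} = \frac{1}{90398 + \left(\left(-90 + 7320\right) + 30562\right) \left(-31192\right)} = \frac{1}{90398 + \left(7230 + 30562\right) \left(-31192\right)} = \frac{1}{90398 + 37792 \left(-31192\right)} = \frac{1}{90398 - 1178808064} = \frac{1}{-1178717666} = - \frac{1}{1178717666}$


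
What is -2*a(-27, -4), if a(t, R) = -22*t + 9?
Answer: -1206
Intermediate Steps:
a(t, R) = 9 - 22*t
-2*a(-27, -4) = -2*(9 - 22*(-27)) = -2*(9 + 594) = -2*603 = -1206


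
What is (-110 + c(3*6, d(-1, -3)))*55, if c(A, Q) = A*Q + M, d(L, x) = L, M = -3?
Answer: -7205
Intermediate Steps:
c(A, Q) = -3 + A*Q (c(A, Q) = A*Q - 3 = -3 + A*Q)
(-110 + c(3*6, d(-1, -3)))*55 = (-110 + (-3 + (3*6)*(-1)))*55 = (-110 + (-3 + 18*(-1)))*55 = (-110 + (-3 - 18))*55 = (-110 - 21)*55 = -131*55 = -7205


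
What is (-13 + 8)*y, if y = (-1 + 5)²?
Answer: -80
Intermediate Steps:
y = 16 (y = 4² = 16)
(-13 + 8)*y = (-13 + 8)*16 = -5*16 = -80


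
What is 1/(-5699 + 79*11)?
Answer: -1/4830 ≈ -0.00020704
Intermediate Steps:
1/(-5699 + 79*11) = 1/(-5699 + 869) = 1/(-4830) = -1/4830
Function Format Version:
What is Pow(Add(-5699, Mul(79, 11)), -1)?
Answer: Rational(-1, 4830) ≈ -0.00020704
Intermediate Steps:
Pow(Add(-5699, Mul(79, 11)), -1) = Pow(Add(-5699, 869), -1) = Pow(-4830, -1) = Rational(-1, 4830)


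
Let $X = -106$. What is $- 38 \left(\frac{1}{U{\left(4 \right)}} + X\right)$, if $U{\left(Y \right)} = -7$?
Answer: $\frac{28234}{7} \approx 4033.4$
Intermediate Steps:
$- 38 \left(\frac{1}{U{\left(4 \right)}} + X\right) = - 38 \left(\frac{1}{-7} - 106\right) = - 38 \left(- \frac{1}{7} - 106\right) = \left(-38\right) \left(- \frac{743}{7}\right) = \frac{28234}{7}$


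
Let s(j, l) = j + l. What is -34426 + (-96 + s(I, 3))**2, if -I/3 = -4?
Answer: -27865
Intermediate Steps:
I = 12 (I = -3*(-4) = 12)
-34426 + (-96 + s(I, 3))**2 = -34426 + (-96 + (12 + 3))**2 = -34426 + (-96 + 15)**2 = -34426 + (-81)**2 = -34426 + 6561 = -27865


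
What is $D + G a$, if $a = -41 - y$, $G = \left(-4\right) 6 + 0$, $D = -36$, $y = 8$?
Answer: $1140$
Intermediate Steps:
$G = -24$ ($G = -24 + 0 = -24$)
$a = -49$ ($a = -41 - 8 = -49$)
$D + G a = -36 - -1176 = -36 + 1176 = 1140$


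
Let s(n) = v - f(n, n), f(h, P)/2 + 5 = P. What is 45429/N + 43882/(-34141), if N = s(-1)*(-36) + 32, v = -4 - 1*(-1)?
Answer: -1563805033/9969172 ≈ -156.86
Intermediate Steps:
f(h, P) = -10 + 2*P
v = -3 (v = -4 + 1 = -3)
s(n) = 7 - 2*n (s(n) = -3 - (-10 + 2*n) = -3 + (10 - 2*n) = 7 - 2*n)
N = -292 (N = (7 - 2*(-1))*(-36) + 32 = (7 + 2)*(-36) + 32 = 9*(-36) + 32 = -324 + 32 = -292)
45429/N + 43882/(-34141) = 45429/(-292) + 43882/(-34141) = 45429*(-1/292) + 43882*(-1/34141) = -45429/292 - 43882/34141 = -1563805033/9969172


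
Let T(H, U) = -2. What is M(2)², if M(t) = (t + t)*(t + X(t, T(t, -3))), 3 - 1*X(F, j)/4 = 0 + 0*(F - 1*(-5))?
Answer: 3136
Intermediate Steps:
X(F, j) = 12 (X(F, j) = 12 - 4*(0 + 0*(F - 1*(-5))) = 12 - 4*(0 + 0*(F + 5)) = 12 - 4*(0 + 0*(5 + F)) = 12 - 4*(0 + 0) = 12 - 4*0 = 12 + 0 = 12)
M(t) = 2*t*(12 + t) (M(t) = (t + t)*(t + 12) = (2*t)*(12 + t) = 2*t*(12 + t))
M(2)² = (2*2*(12 + 2))² = (2*2*14)² = 56² = 3136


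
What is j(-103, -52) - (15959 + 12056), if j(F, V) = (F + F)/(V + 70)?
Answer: -252238/9 ≈ -28026.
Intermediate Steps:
j(F, V) = 2*F/(70 + V) (j(F, V) = (2*F)/(70 + V) = 2*F/(70 + V))
j(-103, -52) - (15959 + 12056) = 2*(-103)/(70 - 52) - (15959 + 12056) = 2*(-103)/18 - 1*28015 = 2*(-103)*(1/18) - 28015 = -103/9 - 28015 = -252238/9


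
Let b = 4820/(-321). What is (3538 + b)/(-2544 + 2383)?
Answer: -161554/7383 ≈ -21.882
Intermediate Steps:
b = -4820/321 (b = 4820*(-1/321) = -4820/321 ≈ -15.016)
(3538 + b)/(-2544 + 2383) = (3538 - 4820/321)/(-2544 + 2383) = (1130878/321)/(-161) = (1130878/321)*(-1/161) = -161554/7383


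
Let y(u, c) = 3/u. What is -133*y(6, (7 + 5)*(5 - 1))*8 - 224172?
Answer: -224704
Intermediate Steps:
-133*y(6, (7 + 5)*(5 - 1))*8 - 224172 = -399/6*8 - 224172 = -133*½*8 - 224172 = -133/2*8 - 224172 = -532 - 224172 = -224704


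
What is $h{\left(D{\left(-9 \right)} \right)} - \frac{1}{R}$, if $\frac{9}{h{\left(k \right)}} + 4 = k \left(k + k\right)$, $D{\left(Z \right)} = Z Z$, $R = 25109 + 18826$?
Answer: $\frac{382297}{576339330} \approx 0.00066332$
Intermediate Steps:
$R = 43935$
$D{\left(Z \right)} = Z^{2}$
$h{\left(k \right)} = \frac{9}{-4 + 2 k^{2}}$ ($h{\left(k \right)} = \frac{9}{-4 + k \left(k + k\right)} = \frac{9}{-4 + k 2 k} = \frac{9}{-4 + 2 k^{2}}$)
$h{\left(D{\left(-9 \right)} \right)} - \frac{1}{R} = \frac{9}{2 \left(-2 + \left(\left(-9\right)^{2}\right)^{2}\right)} - \frac{1}{43935} = \frac{9}{2 \left(-2 + 81^{2}\right)} - \frac{1}{43935} = \frac{9}{2 \left(-2 + 6561\right)} - \frac{1}{43935} = \frac{9}{2 \cdot 6559} - \frac{1}{43935} = \frac{9}{2} \cdot \frac{1}{6559} - \frac{1}{43935} = \frac{9}{13118} - \frac{1}{43935} = \frac{382297}{576339330}$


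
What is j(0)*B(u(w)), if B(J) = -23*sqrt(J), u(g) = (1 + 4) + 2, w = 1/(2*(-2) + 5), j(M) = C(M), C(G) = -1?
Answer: 23*sqrt(7) ≈ 60.852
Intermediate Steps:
j(M) = -1
w = 1 (w = 1/(-4 + 5) = 1/1 = 1)
u(g) = 7 (u(g) = 5 + 2 = 7)
j(0)*B(u(w)) = -(-23)*sqrt(7) = 23*sqrt(7)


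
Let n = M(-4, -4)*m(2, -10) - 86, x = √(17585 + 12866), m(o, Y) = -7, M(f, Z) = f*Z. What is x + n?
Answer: -198 + √30451 ≈ -23.498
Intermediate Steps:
M(f, Z) = Z*f
x = √30451 ≈ 174.50
n = -198 (n = -4*(-4)*(-7) - 86 = 16*(-7) - 86 = -112 - 86 = -198)
x + n = √30451 - 198 = -198 + √30451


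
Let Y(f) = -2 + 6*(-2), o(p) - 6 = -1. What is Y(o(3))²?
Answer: 196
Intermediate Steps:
o(p) = 5 (o(p) = 6 - 1 = 5)
Y(f) = -14 (Y(f) = -2 - 12 = -14)
Y(o(3))² = (-14)² = 196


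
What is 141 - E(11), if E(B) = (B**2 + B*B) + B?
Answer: -112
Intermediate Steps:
E(B) = B + 2*B**2 (E(B) = (B**2 + B**2) + B = 2*B**2 + B = B + 2*B**2)
141 - E(11) = 141 - 11*(1 + 2*11) = 141 - 11*(1 + 22) = 141 - 11*23 = 141 - 1*253 = 141 - 253 = -112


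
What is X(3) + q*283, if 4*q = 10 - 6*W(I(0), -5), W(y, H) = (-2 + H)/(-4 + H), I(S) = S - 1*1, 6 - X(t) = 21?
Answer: 1087/3 ≈ 362.33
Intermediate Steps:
X(t) = -15 (X(t) = 6 - 1*21 = 6 - 21 = -15)
I(S) = -1 + S (I(S) = S - 1 = -1 + S)
W(y, H) = (-2 + H)/(-4 + H)
q = 4/3 (q = (10 - 6*(-2 - 5)/(-4 - 5))/4 = (10 - 6*(-7)/(-9))/4 = (10 - (-2)*(-7)/3)/4 = (10 - 6*7/9)/4 = (10 - 14/3)/4 = (¼)*(16/3) = 4/3 ≈ 1.3333)
X(3) + q*283 = -15 + (4/3)*283 = -15 + 1132/3 = 1087/3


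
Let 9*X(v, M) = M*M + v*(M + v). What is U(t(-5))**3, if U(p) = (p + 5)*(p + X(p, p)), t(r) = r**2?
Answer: 343000000000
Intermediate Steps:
X(v, M) = M**2/9 + v*(M + v)/9 (X(v, M) = (M*M + v*(M + v))/9 = (M**2 + v*(M + v))/9 = M**2/9 + v*(M + v)/9)
U(p) = (5 + p)*(p + p**2/3) (U(p) = (p + 5)*(p + (p**2/9 + p**2/9 + p*p/9)) = (5 + p)*(p + (p**2/9 + p**2/9 + p**2/9)) = (5 + p)*(p + p**2/3))
U(t(-5))**3 = ((1/3)*(-5)**2*(15 + ((-5)**2)**2 + 8*(-5)**2))**3 = ((1/3)*25*(15 + 25**2 + 8*25))**3 = ((1/3)*25*(15 + 625 + 200))**3 = ((1/3)*25*840)**3 = 7000**3 = 343000000000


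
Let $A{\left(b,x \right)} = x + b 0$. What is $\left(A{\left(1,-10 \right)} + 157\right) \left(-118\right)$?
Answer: $-17346$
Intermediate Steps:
$A{\left(b,x \right)} = x$ ($A{\left(b,x \right)} = x + 0 = x$)
$\left(A{\left(1,-10 \right)} + 157\right) \left(-118\right) = \left(-10 + 157\right) \left(-118\right) = 147 \left(-118\right) = -17346$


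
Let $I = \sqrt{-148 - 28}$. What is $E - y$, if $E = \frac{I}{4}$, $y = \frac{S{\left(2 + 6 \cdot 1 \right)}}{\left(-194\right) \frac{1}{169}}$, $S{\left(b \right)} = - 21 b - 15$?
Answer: $- \frac{30927}{194} + i \sqrt{11} \approx -159.42 + 3.3166 i$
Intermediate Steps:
$I = 4 i \sqrt{11}$ ($I = \sqrt{-176} = 4 i \sqrt{11} \approx 13.266 i$)
$S{\left(b \right)} = -15 - 21 b$
$y = \frac{30927}{194}$ ($y = \frac{-15 - 21 \left(2 + 6 \cdot 1\right)}{\left(-194\right) \frac{1}{169}} = \frac{-15 - 21 \left(2 + 6\right)}{\left(-194\right) \frac{1}{169}} = \frac{-15 - 168}{- \frac{194}{169}} = \left(-15 - 168\right) \left(- \frac{169}{194}\right) = \left(-183\right) \left(- \frac{169}{194}\right) = \frac{30927}{194} \approx 159.42$)
$E = i \sqrt{11}$ ($E = \frac{4 i \sqrt{11}}{4} = 4 i \sqrt{11} \cdot \frac{1}{4} = i \sqrt{11} \approx 3.3166 i$)
$E - y = i \sqrt{11} - \frac{30927}{194} = - \frac{30927}{194} + i \sqrt{11}$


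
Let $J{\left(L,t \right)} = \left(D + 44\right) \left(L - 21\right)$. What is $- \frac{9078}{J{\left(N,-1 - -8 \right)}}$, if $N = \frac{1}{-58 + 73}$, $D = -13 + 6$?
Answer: $\frac{68085}{5809} \approx 11.721$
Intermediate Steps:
$D = -7$
$N = \frac{1}{15} \approx 0.066667$
$J{\left(L,t \right)} = -777 + 37 L$ ($J{\left(L,t \right)} = \left(-7 + 44\right) \left(L - 21\right) = 37 \left(-21 + L\right) = -777 + 37 L$)
$- \frac{9078}{J{\left(N,-1 - -8 \right)}} = - \frac{9078}{-777 + 37 \cdot \frac{1}{15}} = - \frac{9078}{-777 + \frac{37}{15}} = - \frac{9078}{- \frac{11618}{15}} = \left(-9078\right) \left(- \frac{15}{11618}\right) = \frac{68085}{5809}$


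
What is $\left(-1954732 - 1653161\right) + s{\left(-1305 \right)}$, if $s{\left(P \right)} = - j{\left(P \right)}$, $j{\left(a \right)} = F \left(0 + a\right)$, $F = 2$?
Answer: $-3605283$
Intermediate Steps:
$j{\left(a \right)} = 2 a$ ($j{\left(a \right)} = 2 \left(0 + a\right) = 2 a$)
$s{\left(P \right)} = - 2 P$
$\left(-1954732 - 1653161\right) + s{\left(-1305 \right)} = \left(-1954732 - 1653161\right) - -2610 = -3607893 + 2610 = -3605283$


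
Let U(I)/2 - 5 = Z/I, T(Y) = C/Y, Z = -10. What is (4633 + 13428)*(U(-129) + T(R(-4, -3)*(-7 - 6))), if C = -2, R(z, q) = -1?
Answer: 302919092/1677 ≈ 1.8063e+5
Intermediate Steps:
T(Y) = -2/Y
U(I) = 10 - 20/I (U(I) = 10 + 2*(-10/I) = 10 - 20/I)
(4633 + 13428)*(U(-129) + T(R(-4, -3)*(-7 - 6))) = (4633 + 13428)*((10 - 20/(-129)) - 2*(-1/(-7 - 6))) = 18061*((10 - 20*(-1/129)) - 2/((-1*(-13)))) = 18061*((10 + 20/129) - 2/13) = 18061*(1310/129 - 2*1/13) = 18061*(1310/129 - 2/13) = 18061*(16772/1677) = 302919092/1677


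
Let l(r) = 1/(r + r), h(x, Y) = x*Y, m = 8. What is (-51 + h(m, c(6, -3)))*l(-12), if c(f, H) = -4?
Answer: 83/24 ≈ 3.4583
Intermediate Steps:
h(x, Y) = Y*x
l(r) = 1/(2*r)
(-51 + h(m, c(6, -3)))*l(-12) = (-51 - 4*8)*((½)/(-12)) = (-51 - 32)*((½)*(-1/12)) = -83*(-1/24) = 83/24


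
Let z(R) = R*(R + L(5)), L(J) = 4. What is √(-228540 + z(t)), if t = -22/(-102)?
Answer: 5*I*√23777207/51 ≈ 478.06*I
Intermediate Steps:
t = 11/51 (t = -22*(-1/102) = 11/51 ≈ 0.21569)
z(R) = R*(4 + R) (z(R) = R*(R + 4) = R*(4 + R))
√(-228540 + z(t)) = √(-228540 + 11*(4 + 11/51)/51) = √(-228540 + (11/51)*(215/51)) = √(-228540 + 2365/2601) = √(-594430175/2601) = 5*I*√23777207/51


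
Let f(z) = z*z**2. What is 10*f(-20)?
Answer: -80000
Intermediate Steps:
f(z) = z**3
10*f(-20) = 10*(-20)**3 = 10*(-8000) = -80000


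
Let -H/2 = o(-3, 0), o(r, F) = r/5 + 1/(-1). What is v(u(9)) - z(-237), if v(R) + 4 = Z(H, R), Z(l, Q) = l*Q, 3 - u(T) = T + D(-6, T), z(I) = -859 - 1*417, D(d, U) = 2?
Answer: 6232/5 ≈ 1246.4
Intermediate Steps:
o(r, F) = -1 + r/5 (o(r, F) = r*(1/5) + 1*(-1) = r/5 - 1 = -1 + r/5)
z(I) = -1276 (z(I) = -859 - 417 = -1276)
H = 16/5 (H = -2*(-1 + (1/5)*(-3)) = -2*(-1 - 3/5) = -2*(-8/5) = 16/5 ≈ 3.2000)
u(T) = 1 - T (u(T) = 3 - (T + 2) = 3 - (2 + T) = 3 + (-2 - T) = 1 - T)
Z(l, Q) = Q*l
v(R) = -4 + 16*R/5 (v(R) = -4 + R*(16/5) = -4 + 16*R/5)
v(u(9)) - z(-237) = (-4 + 16*(1 - 1*9)/5) - 1*(-1276) = (-4 + 16*(1 - 9)/5) + 1276 = (-4 + (16/5)*(-8)) + 1276 = (-4 - 128/5) + 1276 = -148/5 + 1276 = 6232/5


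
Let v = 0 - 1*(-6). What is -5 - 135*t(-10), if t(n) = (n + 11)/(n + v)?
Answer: 115/4 ≈ 28.750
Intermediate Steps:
v = 6 (v = 0 + 6 = 6)
t(n) = (11 + n)/(6 + n) (t(n) = (n + 11)/(n + 6) = (11 + n)/(6 + n))
-5 - 135*t(-10) = -5 - 135*(11 - 10)/(6 - 10) = -5 - 135/(-4) = -5 - (-135)/4 = -5 - 135*(-1/4) = -5 + 135/4 = 115/4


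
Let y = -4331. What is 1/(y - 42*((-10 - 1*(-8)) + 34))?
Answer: -1/5675 ≈ -0.00017621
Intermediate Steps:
1/(y - 42*((-10 - 1*(-8)) + 34)) = 1/(-4331 - 42*((-10 - 1*(-8)) + 34)) = 1/(-4331 - 42*((-10 + 8) + 34)) = 1/(-4331 - 42*(-2 + 34)) = 1/(-4331 - 42*32) = 1/(-4331 - 1344) = 1/(-5675) = -1/5675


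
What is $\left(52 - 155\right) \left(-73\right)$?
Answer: $7519$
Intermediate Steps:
$\left(52 - 155\right) \left(-73\right) = \left(-103\right) \left(-73\right) = 7519$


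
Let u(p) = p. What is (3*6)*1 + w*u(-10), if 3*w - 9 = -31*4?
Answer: 1204/3 ≈ 401.33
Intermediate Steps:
w = -115/3 (w = 3 + (-31*4)/3 = 3 + (⅓)*(-124) = 3 - 124/3 = -115/3 ≈ -38.333)
(3*6)*1 + w*u(-10) = (3*6)*1 - 115/3*(-10) = 18*1 + 1150/3 = 18 + 1150/3 = 1204/3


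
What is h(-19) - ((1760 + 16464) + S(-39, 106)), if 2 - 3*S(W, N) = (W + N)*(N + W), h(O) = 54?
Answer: -50023/3 ≈ -16674.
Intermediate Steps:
S(W, N) = ⅔ - (N + W)²/3 (S(W, N) = ⅔ - (W + N)*(N + W)/3 = ⅔ - (N + W)*(N + W)/3 = ⅔ - (N + W)²/3)
h(-19) - ((1760 + 16464) + S(-39, 106)) = 54 - ((1760 + 16464) + (⅔ - (106 - 39)²/3)) = 54 - (18224 + (⅔ - ⅓*67²)) = 54 - (18224 + (⅔ - ⅓*4489)) = 54 - (18224 + (⅔ - 4489/3)) = 54 - (18224 - 4487/3) = 54 - 1*50185/3 = 54 - 50185/3 = -50023/3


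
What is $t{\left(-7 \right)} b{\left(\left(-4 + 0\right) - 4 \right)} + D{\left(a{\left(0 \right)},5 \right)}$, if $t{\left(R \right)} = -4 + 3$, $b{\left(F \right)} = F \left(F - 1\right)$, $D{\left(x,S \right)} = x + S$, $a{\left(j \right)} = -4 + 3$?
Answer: $-68$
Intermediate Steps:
$a{\left(j \right)} = -1$
$D{\left(x,S \right)} = S + x$
$b{\left(F \right)} = F \left(-1 + F\right)$
$t{\left(R \right)} = -1$
$t{\left(-7 \right)} b{\left(\left(-4 + 0\right) - 4 \right)} + D{\left(a{\left(0 \right)},5 \right)} = - \left(\left(-4 + 0\right) - 4\right) \left(-1 + \left(\left(-4 + 0\right) - 4\right)\right) + \left(5 - 1\right) = - \left(-4 - 4\right) \left(-1 - 8\right) + 4 = - \left(-8\right) \left(-1 - 8\right) + 4 = - \left(-8\right) \left(-9\right) + 4 = \left(-1\right) 72 + 4 = -72 + 4 = -68$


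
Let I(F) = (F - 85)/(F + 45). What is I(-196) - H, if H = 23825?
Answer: -3597294/151 ≈ -23823.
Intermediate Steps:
I(F) = (-85 + F)/(45 + F)
I(-196) - H = (-85 - 196)/(45 - 196) - 1*23825 = -281/(-151) - 23825 = -1/151*(-281) - 23825 = 281/151 - 23825 = -3597294/151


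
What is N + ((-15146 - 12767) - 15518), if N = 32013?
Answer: -11418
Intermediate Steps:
N + ((-15146 - 12767) - 15518) = 32013 + ((-15146 - 12767) - 15518) = 32013 + (-27913 - 15518) = 32013 - 43431 = -11418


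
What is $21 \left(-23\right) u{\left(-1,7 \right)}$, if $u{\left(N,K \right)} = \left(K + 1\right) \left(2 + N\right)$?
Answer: $-3864$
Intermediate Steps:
$u{\left(N,K \right)} = \left(1 + K\right) \left(2 + N\right)$
$21 \left(-23\right) u{\left(-1,7 \right)} = 21 \left(-23\right) \left(2 - 1 + 2 \cdot 7 + 7 \left(-1\right)\right) = - 483 \left(2 - 1 + 14 - 7\right) = \left(-483\right) 8 = -3864$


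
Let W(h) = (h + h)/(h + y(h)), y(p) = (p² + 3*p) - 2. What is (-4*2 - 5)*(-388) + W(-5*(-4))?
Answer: 1205536/239 ≈ 5044.1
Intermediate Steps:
y(p) = -2 + p² + 3*p
W(h) = 2*h/(-2 + h² + 4*h) (W(h) = (h + h)/(h + (-2 + h² + 3*h)) = (2*h)/(-2 + h² + 4*h) = 2*h/(-2 + h² + 4*h))
(-4*2 - 5)*(-388) + W(-5*(-4)) = (-4*2 - 5)*(-388) + 2*(-5*(-4))/(-2 + (-5*(-4))² + 4*(-5*(-4))) = (-8 - 5)*(-388) + 2*20/(-2 + 20² + 4*20) = -13*(-388) + 2*20/(-2 + 400 + 80) = 5044 + 2*20/478 = 5044 + 2*20*(1/478) = 5044 + 20/239 = 1205536/239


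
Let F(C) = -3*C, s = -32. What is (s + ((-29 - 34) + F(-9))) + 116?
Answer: 48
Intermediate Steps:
(s + ((-29 - 34) + F(-9))) + 116 = (-32 + ((-29 - 34) - 3*(-9))) + 116 = (-32 + (-63 + 27)) + 116 = (-32 - 36) + 116 = -68 + 116 = 48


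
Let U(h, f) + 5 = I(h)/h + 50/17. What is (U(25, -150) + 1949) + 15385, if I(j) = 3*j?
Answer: 294694/17 ≈ 17335.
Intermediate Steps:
U(h, f) = 16/17 (U(h, f) = -5 + ((3*h)/h + 50/17) = -5 + (3 + 50*(1/17)) = -5 + (3 + 50/17) = -5 + 101/17 = 16/17)
(U(25, -150) + 1949) + 15385 = (16/17 + 1949) + 15385 = 33149/17 + 15385 = 294694/17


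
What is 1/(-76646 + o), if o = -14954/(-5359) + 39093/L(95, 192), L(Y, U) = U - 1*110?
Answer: -439438/33470439333 ≈ -1.3129e-5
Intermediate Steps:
L(Y, U) = -110 + U (L(Y, U) = U - 110 = -110 + U)
o = 210725615/439438 (o = -14954/(-5359) + 39093/(-110 + 192) = -14954*(-1/5359) + 39093/82 = 14954/5359 + 39093*(1/82) = 14954/5359 + 39093/82 = 210725615/439438 ≈ 479.53)
1/(-76646 + o) = 1/(-76646 + 210725615/439438) = 1/(-33470439333/439438) = -439438/33470439333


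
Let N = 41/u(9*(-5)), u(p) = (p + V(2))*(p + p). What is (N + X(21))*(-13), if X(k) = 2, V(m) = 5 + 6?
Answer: -80093/3060 ≈ -26.174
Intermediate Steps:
V(m) = 11
u(p) = 2*p*(11 + p) (u(p) = (p + 11)*(p + p) = (11 + p)*(2*p) = 2*p*(11 + p))
N = 41/3060 (N = 41/((2*(9*(-5))*(11 + 9*(-5)))) = 41/((2*(-45)*(11 - 45))) = 41/((2*(-45)*(-34))) = 41/3060 ≈ 0.013399)
(N + X(21))*(-13) = (41/3060 + 2)*(-13) = (6161/3060)*(-13) = -80093/3060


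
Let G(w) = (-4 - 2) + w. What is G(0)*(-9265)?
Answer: 55590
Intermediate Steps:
G(w) = -6 + w
G(0)*(-9265) = (-6 + 0)*(-9265) = -6*(-9265) = 55590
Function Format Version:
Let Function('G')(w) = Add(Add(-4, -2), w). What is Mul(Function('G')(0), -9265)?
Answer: 55590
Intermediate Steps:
Function('G')(w) = Add(-6, w)
Mul(Function('G')(0), -9265) = Mul(Add(-6, 0), -9265) = Mul(-6, -9265) = 55590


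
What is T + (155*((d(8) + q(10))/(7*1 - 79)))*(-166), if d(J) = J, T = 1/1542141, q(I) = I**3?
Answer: 555510031021/1542141 ≈ 3.6022e+5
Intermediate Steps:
T = 1/1542141 ≈ 6.4845e-7
T + (155*((d(8) + q(10))/(7*1 - 79)))*(-166) = 1/1542141 + (155*((8 + 10**3)/(7*1 - 79)))*(-166) = 1/1542141 + (155*((8 + 1000)/(7 - 79)))*(-166) = 1/1542141 + (155*(1008/(-72)))*(-166) = 1/1542141 + (155*(1008*(-1/72)))*(-166) = 1/1542141 + (155*(-14))*(-166) = 1/1542141 - 2170*(-166) = 1/1542141 + 360220 = 555510031021/1542141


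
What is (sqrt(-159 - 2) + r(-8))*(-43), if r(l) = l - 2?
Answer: 430 - 43*I*sqrt(161) ≈ 430.0 - 545.61*I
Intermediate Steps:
r(l) = -2 + l
(sqrt(-159 - 2) + r(-8))*(-43) = (sqrt(-159 - 2) + (-2 - 8))*(-43) = (sqrt(-161) - 10)*(-43) = (I*sqrt(161) - 10)*(-43) = (-10 + I*sqrt(161))*(-43) = 430 - 43*I*sqrt(161)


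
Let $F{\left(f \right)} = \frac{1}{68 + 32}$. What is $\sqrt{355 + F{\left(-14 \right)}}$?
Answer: $\frac{\sqrt{35501}}{10} \approx 18.842$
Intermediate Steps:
$F{\left(f \right)} = \frac{1}{100}$
$\sqrt{355 + F{\left(-14 \right)}} = \sqrt{355 + \frac{1}{100}} = \sqrt{\frac{35501}{100}} = \frac{\sqrt{35501}}{10}$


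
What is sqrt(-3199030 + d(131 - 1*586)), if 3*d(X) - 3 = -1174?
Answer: I*sqrt(28794783)/3 ≈ 1788.7*I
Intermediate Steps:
d(X) = -1171/3 (d(X) = 1 + (1/3)*(-1174) = 1 - 1174/3 = -1171/3)
sqrt(-3199030 + d(131 - 1*586)) = sqrt(-3199030 - 1171/3) = sqrt(-9598261/3) = I*sqrt(28794783)/3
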